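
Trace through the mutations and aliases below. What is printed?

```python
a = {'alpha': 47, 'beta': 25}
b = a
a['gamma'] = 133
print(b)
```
{'alpha': 47, 'beta': 25, 'gamma': 133}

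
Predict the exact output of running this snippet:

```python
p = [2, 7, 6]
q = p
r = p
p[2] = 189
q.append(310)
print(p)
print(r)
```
[2, 7, 189, 310]
[2, 7, 189, 310]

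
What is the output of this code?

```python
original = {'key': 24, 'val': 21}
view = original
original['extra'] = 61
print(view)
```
{'key': 24, 'val': 21, 'extra': 61}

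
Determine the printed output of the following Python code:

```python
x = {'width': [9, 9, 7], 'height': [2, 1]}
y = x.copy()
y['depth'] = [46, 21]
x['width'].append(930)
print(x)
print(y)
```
{'width': [9, 9, 7, 930], 'height': [2, 1]}
{'width': [9, 9, 7, 930], 'height': [2, 1], 'depth': [46, 21]}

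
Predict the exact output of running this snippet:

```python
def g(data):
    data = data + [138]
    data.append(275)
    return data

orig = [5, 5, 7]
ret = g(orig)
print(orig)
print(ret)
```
[5, 5, 7]
[5, 5, 7, 138, 275]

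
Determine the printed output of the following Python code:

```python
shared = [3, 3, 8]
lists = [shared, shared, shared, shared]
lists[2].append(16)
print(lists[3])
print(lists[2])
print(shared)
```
[3, 3, 8, 16]
[3, 3, 8, 16]
[3, 3, 8, 16]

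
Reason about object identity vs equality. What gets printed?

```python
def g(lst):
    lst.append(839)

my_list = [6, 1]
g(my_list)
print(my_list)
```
[6, 1, 839]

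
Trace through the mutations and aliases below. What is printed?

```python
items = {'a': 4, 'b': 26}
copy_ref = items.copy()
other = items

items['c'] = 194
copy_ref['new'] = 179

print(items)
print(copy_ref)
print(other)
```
{'a': 4, 'b': 26, 'c': 194}
{'a': 4, 'b': 26, 'new': 179}
{'a': 4, 'b': 26, 'c': 194}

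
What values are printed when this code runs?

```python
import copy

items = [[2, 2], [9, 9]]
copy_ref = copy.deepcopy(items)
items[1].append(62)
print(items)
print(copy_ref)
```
[[2, 2], [9, 9, 62]]
[[2, 2], [9, 9]]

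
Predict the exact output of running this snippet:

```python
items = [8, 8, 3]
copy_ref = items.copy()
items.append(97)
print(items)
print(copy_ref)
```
[8, 8, 3, 97]
[8, 8, 3]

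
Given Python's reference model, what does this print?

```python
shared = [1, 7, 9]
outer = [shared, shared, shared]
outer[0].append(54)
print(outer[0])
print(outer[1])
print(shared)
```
[1, 7, 9, 54]
[1, 7, 9, 54]
[1, 7, 9, 54]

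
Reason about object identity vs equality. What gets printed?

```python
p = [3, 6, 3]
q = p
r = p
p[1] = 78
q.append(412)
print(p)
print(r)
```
[3, 78, 3, 412]
[3, 78, 3, 412]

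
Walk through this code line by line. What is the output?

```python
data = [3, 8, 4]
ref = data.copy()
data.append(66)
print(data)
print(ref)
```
[3, 8, 4, 66]
[3, 8, 4]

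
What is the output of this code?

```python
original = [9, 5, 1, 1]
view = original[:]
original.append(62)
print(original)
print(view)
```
[9, 5, 1, 1, 62]
[9, 5, 1, 1]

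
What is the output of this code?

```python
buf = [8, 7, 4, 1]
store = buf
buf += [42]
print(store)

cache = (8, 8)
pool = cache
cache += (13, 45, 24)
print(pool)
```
[8, 7, 4, 1, 42]
(8, 8)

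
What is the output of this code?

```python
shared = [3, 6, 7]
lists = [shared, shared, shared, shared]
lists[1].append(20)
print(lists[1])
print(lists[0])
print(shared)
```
[3, 6, 7, 20]
[3, 6, 7, 20]
[3, 6, 7, 20]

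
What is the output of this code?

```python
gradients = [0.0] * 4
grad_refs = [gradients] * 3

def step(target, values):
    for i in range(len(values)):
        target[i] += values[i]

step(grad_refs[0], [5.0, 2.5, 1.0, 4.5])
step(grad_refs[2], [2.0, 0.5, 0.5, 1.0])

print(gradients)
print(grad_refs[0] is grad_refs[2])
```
[7.0, 3.0, 1.5, 5.5]
True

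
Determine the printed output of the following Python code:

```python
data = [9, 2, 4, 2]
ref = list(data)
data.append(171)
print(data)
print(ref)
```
[9, 2, 4, 2, 171]
[9, 2, 4, 2]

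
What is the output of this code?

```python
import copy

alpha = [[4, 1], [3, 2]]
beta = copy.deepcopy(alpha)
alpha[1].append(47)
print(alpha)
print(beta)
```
[[4, 1], [3, 2, 47]]
[[4, 1], [3, 2]]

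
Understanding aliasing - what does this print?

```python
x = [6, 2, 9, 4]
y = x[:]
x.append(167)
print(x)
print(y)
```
[6, 2, 9, 4, 167]
[6, 2, 9, 4]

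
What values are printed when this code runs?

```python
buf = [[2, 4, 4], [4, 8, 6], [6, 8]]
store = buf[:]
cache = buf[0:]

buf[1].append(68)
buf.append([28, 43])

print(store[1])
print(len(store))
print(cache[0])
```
[4, 8, 6, 68]
3
[2, 4, 4]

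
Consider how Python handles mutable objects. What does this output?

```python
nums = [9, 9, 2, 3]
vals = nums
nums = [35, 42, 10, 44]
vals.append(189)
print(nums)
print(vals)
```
[35, 42, 10, 44]
[9, 9, 2, 3, 189]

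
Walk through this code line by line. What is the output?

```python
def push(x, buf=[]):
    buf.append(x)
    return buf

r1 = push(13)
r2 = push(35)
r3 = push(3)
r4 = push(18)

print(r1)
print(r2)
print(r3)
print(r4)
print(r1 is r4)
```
[13, 35, 3, 18]
[13, 35, 3, 18]
[13, 35, 3, 18]
[13, 35, 3, 18]
True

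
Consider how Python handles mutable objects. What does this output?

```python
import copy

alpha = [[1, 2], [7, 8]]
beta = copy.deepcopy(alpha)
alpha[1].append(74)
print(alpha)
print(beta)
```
[[1, 2], [7, 8, 74]]
[[1, 2], [7, 8]]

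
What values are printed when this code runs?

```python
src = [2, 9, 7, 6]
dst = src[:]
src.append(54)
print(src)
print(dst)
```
[2, 9, 7, 6, 54]
[2, 9, 7, 6]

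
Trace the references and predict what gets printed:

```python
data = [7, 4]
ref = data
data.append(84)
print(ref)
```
[7, 4, 84]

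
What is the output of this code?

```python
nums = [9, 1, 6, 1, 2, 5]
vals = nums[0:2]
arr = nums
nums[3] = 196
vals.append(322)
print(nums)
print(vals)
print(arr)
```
[9, 1, 6, 196, 2, 5]
[9, 1, 322]
[9, 1, 6, 196, 2, 5]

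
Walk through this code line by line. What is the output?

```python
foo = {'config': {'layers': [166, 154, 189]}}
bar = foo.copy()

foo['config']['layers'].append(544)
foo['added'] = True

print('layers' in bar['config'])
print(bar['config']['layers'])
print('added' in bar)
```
True
[166, 154, 189, 544]
False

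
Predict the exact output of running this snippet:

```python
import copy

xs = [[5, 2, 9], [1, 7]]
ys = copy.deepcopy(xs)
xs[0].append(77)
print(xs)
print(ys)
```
[[5, 2, 9, 77], [1, 7]]
[[5, 2, 9], [1, 7]]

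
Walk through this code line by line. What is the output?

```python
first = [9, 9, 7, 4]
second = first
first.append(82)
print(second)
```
[9, 9, 7, 4, 82]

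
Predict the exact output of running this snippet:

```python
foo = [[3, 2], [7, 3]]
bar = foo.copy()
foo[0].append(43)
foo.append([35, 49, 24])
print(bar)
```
[[3, 2, 43], [7, 3]]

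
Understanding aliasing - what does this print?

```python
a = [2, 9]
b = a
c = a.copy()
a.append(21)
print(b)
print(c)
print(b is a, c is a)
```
[2, 9, 21]
[2, 9]
True False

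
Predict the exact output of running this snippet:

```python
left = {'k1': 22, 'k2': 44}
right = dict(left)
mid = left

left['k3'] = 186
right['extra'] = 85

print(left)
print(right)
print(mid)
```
{'k1': 22, 'k2': 44, 'k3': 186}
{'k1': 22, 'k2': 44, 'extra': 85}
{'k1': 22, 'k2': 44, 'k3': 186}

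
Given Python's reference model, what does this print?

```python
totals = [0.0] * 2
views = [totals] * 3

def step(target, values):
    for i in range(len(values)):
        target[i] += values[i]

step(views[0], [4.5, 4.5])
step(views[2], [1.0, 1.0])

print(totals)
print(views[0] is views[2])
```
[5.5, 5.5]
True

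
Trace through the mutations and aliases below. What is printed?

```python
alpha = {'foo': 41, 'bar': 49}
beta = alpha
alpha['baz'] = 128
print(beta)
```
{'foo': 41, 'bar': 49, 'baz': 128}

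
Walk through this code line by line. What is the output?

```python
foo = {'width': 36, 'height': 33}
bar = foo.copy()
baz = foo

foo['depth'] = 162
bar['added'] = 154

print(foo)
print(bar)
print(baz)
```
{'width': 36, 'height': 33, 'depth': 162}
{'width': 36, 'height': 33, 'added': 154}
{'width': 36, 'height': 33, 'depth': 162}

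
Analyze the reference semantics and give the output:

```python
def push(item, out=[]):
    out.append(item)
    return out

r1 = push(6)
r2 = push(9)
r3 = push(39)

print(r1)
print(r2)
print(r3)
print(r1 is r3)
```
[6, 9, 39]
[6, 9, 39]
[6, 9, 39]
True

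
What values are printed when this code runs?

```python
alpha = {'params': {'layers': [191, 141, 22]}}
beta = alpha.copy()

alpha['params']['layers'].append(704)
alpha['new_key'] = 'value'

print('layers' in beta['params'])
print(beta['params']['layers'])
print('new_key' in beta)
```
True
[191, 141, 22, 704]
False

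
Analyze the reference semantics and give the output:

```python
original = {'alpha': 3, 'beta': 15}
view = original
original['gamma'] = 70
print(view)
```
{'alpha': 3, 'beta': 15, 'gamma': 70}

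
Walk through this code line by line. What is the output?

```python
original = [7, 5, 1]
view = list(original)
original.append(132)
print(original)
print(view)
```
[7, 5, 1, 132]
[7, 5, 1]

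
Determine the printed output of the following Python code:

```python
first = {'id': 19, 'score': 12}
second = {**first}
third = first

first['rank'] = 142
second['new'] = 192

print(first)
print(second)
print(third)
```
{'id': 19, 'score': 12, 'rank': 142}
{'id': 19, 'score': 12, 'new': 192}
{'id': 19, 'score': 12, 'rank': 142}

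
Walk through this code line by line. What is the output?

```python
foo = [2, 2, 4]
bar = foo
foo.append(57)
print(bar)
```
[2, 2, 4, 57]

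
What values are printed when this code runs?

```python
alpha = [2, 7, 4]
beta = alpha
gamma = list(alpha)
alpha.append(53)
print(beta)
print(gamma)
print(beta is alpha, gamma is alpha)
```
[2, 7, 4, 53]
[2, 7, 4]
True False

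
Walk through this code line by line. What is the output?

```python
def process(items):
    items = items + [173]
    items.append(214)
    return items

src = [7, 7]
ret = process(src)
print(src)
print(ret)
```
[7, 7]
[7, 7, 173, 214]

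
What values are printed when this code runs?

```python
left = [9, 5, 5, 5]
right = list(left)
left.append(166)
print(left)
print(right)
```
[9, 5, 5, 5, 166]
[9, 5, 5, 5]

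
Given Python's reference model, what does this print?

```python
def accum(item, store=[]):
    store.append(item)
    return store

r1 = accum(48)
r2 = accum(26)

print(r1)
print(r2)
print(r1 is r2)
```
[48, 26]
[48, 26]
True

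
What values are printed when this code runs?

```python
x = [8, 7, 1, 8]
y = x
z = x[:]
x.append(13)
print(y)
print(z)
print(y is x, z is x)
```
[8, 7, 1, 8, 13]
[8, 7, 1, 8]
True False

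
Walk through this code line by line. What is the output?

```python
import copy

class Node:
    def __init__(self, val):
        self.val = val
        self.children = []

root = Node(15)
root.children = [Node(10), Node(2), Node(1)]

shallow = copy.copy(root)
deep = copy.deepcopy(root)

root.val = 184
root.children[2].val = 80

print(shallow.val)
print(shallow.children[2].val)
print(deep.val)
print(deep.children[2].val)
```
15
80
15
1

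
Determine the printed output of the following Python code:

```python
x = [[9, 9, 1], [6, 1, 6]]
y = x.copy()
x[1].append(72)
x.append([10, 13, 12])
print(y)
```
[[9, 9, 1], [6, 1, 6, 72]]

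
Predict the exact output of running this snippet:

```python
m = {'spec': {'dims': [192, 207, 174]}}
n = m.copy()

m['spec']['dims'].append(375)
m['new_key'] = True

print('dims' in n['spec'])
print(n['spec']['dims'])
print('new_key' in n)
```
True
[192, 207, 174, 375]
False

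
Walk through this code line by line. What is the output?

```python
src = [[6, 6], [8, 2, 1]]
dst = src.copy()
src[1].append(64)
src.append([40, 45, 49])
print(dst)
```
[[6, 6], [8, 2, 1, 64]]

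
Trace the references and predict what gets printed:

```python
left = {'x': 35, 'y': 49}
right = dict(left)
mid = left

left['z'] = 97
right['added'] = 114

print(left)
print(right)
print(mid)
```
{'x': 35, 'y': 49, 'z': 97}
{'x': 35, 'y': 49, 'added': 114}
{'x': 35, 'y': 49, 'z': 97}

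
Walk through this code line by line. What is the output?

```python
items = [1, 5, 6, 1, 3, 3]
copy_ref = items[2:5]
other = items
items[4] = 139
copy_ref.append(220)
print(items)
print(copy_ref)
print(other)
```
[1, 5, 6, 1, 139, 3]
[6, 1, 3, 220]
[1, 5, 6, 1, 139, 3]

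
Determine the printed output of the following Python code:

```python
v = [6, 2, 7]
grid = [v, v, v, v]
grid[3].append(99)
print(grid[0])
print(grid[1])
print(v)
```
[6, 2, 7, 99]
[6, 2, 7, 99]
[6, 2, 7, 99]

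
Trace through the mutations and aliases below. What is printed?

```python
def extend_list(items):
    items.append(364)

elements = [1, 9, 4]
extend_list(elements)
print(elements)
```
[1, 9, 4, 364]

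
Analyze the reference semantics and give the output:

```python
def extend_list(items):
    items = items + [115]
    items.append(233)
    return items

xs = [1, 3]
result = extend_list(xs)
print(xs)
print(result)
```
[1, 3]
[1, 3, 115, 233]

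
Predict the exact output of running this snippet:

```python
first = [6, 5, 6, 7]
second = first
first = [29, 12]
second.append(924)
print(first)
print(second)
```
[29, 12]
[6, 5, 6, 7, 924]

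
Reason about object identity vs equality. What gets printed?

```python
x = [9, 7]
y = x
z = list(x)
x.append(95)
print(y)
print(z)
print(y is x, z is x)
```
[9, 7, 95]
[9, 7]
True False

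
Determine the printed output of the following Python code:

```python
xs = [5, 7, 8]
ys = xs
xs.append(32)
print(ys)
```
[5, 7, 8, 32]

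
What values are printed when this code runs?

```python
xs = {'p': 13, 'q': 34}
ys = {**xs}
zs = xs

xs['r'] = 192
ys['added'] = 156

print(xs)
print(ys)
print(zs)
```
{'p': 13, 'q': 34, 'r': 192}
{'p': 13, 'q': 34, 'added': 156}
{'p': 13, 'q': 34, 'r': 192}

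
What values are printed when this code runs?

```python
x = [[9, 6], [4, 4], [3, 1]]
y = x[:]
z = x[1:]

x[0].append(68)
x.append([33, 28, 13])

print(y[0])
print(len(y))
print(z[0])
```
[9, 6, 68]
3
[4, 4]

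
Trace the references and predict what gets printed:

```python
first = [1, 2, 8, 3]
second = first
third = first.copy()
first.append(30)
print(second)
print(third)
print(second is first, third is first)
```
[1, 2, 8, 3, 30]
[1, 2, 8, 3]
True False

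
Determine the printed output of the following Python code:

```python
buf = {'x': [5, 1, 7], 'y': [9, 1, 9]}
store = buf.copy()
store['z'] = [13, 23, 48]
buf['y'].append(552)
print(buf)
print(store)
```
{'x': [5, 1, 7], 'y': [9, 1, 9, 552]}
{'x': [5, 1, 7], 'y': [9, 1, 9, 552], 'z': [13, 23, 48]}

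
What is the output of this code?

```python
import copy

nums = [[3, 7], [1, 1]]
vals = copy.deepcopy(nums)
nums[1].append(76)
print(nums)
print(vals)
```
[[3, 7], [1, 1, 76]]
[[3, 7], [1, 1]]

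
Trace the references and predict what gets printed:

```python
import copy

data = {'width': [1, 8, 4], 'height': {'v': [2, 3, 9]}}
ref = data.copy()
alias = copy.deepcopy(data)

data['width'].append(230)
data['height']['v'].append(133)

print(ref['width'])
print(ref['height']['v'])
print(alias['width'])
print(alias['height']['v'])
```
[1, 8, 4, 230]
[2, 3, 9, 133]
[1, 8, 4]
[2, 3, 9]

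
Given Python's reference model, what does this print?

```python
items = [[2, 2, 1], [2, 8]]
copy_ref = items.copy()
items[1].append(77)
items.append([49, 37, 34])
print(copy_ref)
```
[[2, 2, 1], [2, 8, 77]]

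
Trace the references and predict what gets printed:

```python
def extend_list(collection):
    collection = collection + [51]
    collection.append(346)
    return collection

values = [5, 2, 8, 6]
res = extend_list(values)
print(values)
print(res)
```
[5, 2, 8, 6]
[5, 2, 8, 6, 51, 346]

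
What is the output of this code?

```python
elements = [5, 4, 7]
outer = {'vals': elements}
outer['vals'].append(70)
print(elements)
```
[5, 4, 7, 70]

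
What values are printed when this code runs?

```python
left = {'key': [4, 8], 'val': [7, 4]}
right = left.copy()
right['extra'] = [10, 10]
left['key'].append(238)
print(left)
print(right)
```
{'key': [4, 8, 238], 'val': [7, 4]}
{'key': [4, 8, 238], 'val': [7, 4], 'extra': [10, 10]}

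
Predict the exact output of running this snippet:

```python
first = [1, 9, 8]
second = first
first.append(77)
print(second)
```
[1, 9, 8, 77]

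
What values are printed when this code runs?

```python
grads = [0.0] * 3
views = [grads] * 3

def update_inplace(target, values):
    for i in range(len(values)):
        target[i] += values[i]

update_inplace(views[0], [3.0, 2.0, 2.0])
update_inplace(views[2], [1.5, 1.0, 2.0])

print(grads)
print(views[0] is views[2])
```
[4.5, 3.0, 4.0]
True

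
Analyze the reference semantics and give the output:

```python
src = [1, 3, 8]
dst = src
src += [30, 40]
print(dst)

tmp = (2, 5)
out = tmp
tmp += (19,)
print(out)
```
[1, 3, 8, 30, 40]
(2, 5)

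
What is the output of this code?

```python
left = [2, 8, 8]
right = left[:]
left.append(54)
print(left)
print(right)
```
[2, 8, 8, 54]
[2, 8, 8]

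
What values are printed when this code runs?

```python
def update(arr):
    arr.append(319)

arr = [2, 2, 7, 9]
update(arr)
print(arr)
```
[2, 2, 7, 9, 319]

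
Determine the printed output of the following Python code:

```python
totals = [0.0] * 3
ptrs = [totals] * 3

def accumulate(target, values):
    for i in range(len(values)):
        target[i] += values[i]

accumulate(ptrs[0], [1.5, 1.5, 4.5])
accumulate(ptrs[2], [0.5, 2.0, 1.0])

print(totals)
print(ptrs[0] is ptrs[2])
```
[2.0, 3.5, 5.5]
True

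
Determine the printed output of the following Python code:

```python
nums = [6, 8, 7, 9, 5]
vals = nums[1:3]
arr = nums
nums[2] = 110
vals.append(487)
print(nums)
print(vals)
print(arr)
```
[6, 8, 110, 9, 5]
[8, 7, 487]
[6, 8, 110, 9, 5]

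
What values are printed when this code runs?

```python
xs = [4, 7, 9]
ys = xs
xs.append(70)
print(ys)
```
[4, 7, 9, 70]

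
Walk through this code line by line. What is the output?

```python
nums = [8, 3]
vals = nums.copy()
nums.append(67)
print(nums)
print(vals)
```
[8, 3, 67]
[8, 3]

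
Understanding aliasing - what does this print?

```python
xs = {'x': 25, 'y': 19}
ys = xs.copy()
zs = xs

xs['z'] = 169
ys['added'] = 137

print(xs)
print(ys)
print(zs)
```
{'x': 25, 'y': 19, 'z': 169}
{'x': 25, 'y': 19, 'added': 137}
{'x': 25, 'y': 19, 'z': 169}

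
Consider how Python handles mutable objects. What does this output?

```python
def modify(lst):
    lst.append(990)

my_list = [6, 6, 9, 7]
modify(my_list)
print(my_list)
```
[6, 6, 9, 7, 990]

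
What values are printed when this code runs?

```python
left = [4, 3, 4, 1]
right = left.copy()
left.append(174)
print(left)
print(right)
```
[4, 3, 4, 1, 174]
[4, 3, 4, 1]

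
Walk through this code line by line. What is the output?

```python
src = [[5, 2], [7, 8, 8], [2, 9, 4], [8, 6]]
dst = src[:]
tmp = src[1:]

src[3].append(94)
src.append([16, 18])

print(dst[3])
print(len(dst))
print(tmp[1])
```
[8, 6, 94]
4
[2, 9, 4]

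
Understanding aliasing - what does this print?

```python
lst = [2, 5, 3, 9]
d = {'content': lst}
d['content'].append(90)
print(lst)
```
[2, 5, 3, 9, 90]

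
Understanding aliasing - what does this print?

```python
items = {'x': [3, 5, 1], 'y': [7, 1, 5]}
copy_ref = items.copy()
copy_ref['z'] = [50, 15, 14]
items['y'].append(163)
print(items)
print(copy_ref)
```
{'x': [3, 5, 1], 'y': [7, 1, 5, 163]}
{'x': [3, 5, 1], 'y': [7, 1, 5, 163], 'z': [50, 15, 14]}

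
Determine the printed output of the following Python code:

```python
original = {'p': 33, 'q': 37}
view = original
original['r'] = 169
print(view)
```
{'p': 33, 'q': 37, 'r': 169}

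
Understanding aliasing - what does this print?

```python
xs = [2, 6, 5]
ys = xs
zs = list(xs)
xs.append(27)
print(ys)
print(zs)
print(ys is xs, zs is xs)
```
[2, 6, 5, 27]
[2, 6, 5]
True False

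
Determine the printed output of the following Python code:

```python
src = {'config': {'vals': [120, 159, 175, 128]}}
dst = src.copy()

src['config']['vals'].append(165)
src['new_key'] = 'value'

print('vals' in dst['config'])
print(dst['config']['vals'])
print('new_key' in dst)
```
True
[120, 159, 175, 128, 165]
False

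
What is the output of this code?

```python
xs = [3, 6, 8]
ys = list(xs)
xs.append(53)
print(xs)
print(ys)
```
[3, 6, 8, 53]
[3, 6, 8]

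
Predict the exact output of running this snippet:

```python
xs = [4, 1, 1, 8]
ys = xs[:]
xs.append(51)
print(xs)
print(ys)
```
[4, 1, 1, 8, 51]
[4, 1, 1, 8]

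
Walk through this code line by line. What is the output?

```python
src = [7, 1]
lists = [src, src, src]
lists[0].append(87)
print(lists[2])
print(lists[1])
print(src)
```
[7, 1, 87]
[7, 1, 87]
[7, 1, 87]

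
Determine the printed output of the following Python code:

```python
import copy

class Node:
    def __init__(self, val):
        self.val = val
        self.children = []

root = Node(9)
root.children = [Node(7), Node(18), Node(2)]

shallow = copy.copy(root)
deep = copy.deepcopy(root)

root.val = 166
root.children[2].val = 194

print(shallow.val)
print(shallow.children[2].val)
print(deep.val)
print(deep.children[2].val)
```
9
194
9
2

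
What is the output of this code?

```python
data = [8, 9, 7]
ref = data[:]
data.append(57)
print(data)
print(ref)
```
[8, 9, 7, 57]
[8, 9, 7]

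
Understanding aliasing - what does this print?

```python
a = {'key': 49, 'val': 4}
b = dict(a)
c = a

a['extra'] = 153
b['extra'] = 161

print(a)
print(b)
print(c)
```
{'key': 49, 'val': 4, 'extra': 153}
{'key': 49, 'val': 4, 'extra': 161}
{'key': 49, 'val': 4, 'extra': 153}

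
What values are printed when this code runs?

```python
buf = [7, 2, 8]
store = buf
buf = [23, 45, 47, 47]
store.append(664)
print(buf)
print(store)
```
[23, 45, 47, 47]
[7, 2, 8, 664]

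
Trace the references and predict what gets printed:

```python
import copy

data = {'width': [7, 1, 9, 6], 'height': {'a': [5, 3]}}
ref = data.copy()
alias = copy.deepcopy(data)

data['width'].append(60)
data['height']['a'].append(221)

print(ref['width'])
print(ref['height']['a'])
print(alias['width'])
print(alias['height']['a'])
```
[7, 1, 9, 6, 60]
[5, 3, 221]
[7, 1, 9, 6]
[5, 3]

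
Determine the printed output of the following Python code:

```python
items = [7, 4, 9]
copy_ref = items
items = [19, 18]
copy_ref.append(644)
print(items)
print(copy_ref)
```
[19, 18]
[7, 4, 9, 644]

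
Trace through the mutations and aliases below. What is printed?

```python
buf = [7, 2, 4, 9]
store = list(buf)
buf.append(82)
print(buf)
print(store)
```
[7, 2, 4, 9, 82]
[7, 2, 4, 9]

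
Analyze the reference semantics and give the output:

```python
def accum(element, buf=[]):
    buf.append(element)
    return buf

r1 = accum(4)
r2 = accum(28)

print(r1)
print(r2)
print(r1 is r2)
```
[4, 28]
[4, 28]
True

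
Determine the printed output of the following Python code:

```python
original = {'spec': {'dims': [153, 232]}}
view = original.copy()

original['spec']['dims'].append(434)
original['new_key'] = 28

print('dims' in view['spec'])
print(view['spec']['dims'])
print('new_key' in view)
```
True
[153, 232, 434]
False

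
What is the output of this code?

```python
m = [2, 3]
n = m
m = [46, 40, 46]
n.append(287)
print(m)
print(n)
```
[46, 40, 46]
[2, 3, 287]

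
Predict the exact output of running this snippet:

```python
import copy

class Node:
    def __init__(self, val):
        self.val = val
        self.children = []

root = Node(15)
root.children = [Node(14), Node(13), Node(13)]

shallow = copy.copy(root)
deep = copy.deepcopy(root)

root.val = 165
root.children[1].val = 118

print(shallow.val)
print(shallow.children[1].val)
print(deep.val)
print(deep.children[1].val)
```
15
118
15
13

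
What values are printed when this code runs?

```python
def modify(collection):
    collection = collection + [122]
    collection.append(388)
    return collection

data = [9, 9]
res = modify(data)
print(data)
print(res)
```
[9, 9]
[9, 9, 122, 388]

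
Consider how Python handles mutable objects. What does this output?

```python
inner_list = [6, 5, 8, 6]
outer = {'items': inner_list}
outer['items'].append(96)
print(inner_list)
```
[6, 5, 8, 6, 96]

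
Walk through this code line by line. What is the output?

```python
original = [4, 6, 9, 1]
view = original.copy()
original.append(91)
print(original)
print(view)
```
[4, 6, 9, 1, 91]
[4, 6, 9, 1]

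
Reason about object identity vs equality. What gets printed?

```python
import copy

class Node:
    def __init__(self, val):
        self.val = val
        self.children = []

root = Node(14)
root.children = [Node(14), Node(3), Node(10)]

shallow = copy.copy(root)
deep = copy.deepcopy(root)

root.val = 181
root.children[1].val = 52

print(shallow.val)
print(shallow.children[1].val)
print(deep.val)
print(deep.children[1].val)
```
14
52
14
3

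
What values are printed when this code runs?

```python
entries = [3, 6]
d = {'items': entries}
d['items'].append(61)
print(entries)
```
[3, 6, 61]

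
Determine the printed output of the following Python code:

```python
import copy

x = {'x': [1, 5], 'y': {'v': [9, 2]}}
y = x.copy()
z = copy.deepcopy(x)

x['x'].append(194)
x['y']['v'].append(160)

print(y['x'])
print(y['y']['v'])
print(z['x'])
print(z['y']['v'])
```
[1, 5, 194]
[9, 2, 160]
[1, 5]
[9, 2]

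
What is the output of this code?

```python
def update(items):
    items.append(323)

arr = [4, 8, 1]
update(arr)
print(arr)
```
[4, 8, 1, 323]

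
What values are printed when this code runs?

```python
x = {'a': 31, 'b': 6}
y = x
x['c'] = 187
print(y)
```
{'a': 31, 'b': 6, 'c': 187}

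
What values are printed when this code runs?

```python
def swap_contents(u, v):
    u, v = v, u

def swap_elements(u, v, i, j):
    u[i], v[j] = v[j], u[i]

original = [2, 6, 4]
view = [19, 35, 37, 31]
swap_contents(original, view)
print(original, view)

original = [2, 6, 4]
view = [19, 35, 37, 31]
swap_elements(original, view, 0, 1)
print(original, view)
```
[2, 6, 4] [19, 35, 37, 31]
[35, 6, 4] [19, 2, 37, 31]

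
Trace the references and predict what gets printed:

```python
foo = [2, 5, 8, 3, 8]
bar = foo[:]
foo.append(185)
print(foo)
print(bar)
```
[2, 5, 8, 3, 8, 185]
[2, 5, 8, 3, 8]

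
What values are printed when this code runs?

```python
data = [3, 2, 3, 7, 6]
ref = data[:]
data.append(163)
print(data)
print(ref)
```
[3, 2, 3, 7, 6, 163]
[3, 2, 3, 7, 6]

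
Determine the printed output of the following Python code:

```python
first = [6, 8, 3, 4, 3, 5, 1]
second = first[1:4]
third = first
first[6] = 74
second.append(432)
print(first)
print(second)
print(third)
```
[6, 8, 3, 4, 3, 5, 74]
[8, 3, 4, 432]
[6, 8, 3, 4, 3, 5, 74]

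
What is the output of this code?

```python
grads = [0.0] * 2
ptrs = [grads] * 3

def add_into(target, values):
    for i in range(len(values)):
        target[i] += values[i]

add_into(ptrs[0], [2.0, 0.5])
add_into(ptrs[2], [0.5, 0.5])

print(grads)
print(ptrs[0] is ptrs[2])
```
[2.5, 1.0]
True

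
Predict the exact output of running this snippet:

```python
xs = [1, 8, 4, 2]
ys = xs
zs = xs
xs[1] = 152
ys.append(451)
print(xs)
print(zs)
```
[1, 152, 4, 2, 451]
[1, 152, 4, 2, 451]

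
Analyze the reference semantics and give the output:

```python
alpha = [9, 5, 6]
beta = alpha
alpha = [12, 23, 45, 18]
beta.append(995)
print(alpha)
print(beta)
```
[12, 23, 45, 18]
[9, 5, 6, 995]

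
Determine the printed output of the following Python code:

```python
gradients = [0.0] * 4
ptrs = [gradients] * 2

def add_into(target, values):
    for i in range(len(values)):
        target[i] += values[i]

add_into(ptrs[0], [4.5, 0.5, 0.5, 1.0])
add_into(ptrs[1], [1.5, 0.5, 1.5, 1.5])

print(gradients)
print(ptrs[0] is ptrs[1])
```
[6.0, 1.0, 2.0, 2.5]
True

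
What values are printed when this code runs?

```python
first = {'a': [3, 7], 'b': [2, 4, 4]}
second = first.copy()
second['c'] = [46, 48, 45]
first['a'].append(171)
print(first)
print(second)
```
{'a': [3, 7, 171], 'b': [2, 4, 4]}
{'a': [3, 7, 171], 'b': [2, 4, 4], 'c': [46, 48, 45]}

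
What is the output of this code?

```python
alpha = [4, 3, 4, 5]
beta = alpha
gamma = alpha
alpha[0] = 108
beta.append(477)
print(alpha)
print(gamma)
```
[108, 3, 4, 5, 477]
[108, 3, 4, 5, 477]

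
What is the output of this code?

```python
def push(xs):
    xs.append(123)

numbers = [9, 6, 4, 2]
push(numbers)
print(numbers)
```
[9, 6, 4, 2, 123]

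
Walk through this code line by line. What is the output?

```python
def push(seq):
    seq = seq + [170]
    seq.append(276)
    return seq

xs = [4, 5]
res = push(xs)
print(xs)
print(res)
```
[4, 5]
[4, 5, 170, 276]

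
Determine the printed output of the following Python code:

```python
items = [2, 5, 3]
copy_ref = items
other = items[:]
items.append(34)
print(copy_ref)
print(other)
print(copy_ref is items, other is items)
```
[2, 5, 3, 34]
[2, 5, 3]
True False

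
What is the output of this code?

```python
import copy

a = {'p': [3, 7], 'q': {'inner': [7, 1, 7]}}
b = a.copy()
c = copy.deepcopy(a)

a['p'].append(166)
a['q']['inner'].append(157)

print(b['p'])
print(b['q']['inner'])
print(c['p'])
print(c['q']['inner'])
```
[3, 7, 166]
[7, 1, 7, 157]
[3, 7]
[7, 1, 7]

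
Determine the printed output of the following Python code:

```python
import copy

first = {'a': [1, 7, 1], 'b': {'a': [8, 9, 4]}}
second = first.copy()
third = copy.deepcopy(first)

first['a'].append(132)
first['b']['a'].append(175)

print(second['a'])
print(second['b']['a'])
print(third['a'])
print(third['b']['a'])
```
[1, 7, 1, 132]
[8, 9, 4, 175]
[1, 7, 1]
[8, 9, 4]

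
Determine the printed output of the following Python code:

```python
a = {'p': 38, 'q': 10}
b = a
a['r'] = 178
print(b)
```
{'p': 38, 'q': 10, 'r': 178}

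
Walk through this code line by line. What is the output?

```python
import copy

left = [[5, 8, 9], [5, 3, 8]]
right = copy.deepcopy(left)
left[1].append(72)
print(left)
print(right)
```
[[5, 8, 9], [5, 3, 8, 72]]
[[5, 8, 9], [5, 3, 8]]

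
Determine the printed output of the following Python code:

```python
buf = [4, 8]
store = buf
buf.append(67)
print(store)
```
[4, 8, 67]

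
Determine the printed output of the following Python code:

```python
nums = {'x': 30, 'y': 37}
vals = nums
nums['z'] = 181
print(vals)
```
{'x': 30, 'y': 37, 'z': 181}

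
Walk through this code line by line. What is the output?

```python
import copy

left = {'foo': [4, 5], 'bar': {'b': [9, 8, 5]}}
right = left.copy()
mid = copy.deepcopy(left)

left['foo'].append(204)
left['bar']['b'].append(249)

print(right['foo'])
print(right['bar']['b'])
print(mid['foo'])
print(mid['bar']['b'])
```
[4, 5, 204]
[9, 8, 5, 249]
[4, 5]
[9, 8, 5]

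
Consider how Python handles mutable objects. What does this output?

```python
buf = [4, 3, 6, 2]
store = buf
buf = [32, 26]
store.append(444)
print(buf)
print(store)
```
[32, 26]
[4, 3, 6, 2, 444]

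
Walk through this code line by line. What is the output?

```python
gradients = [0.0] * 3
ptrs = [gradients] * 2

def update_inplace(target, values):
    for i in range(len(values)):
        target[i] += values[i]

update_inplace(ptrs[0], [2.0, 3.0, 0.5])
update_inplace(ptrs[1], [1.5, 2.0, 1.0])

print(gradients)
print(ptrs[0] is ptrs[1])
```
[3.5, 5.0, 1.5]
True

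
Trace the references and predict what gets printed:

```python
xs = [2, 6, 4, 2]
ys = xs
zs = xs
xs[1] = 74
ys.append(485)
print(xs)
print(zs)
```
[2, 74, 4, 2, 485]
[2, 74, 4, 2, 485]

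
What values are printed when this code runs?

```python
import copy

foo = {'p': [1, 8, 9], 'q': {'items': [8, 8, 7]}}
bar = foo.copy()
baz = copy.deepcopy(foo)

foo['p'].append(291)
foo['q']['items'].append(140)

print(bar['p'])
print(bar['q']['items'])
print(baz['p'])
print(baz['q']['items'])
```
[1, 8, 9, 291]
[8, 8, 7, 140]
[1, 8, 9]
[8, 8, 7]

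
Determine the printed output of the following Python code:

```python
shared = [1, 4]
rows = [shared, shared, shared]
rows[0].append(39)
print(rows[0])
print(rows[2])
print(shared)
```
[1, 4, 39]
[1, 4, 39]
[1, 4, 39]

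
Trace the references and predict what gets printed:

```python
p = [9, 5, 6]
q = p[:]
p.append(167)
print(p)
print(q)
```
[9, 5, 6, 167]
[9, 5, 6]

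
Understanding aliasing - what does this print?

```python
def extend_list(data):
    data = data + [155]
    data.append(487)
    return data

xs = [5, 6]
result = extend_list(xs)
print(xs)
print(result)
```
[5, 6]
[5, 6, 155, 487]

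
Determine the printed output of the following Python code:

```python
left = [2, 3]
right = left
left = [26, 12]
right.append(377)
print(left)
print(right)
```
[26, 12]
[2, 3, 377]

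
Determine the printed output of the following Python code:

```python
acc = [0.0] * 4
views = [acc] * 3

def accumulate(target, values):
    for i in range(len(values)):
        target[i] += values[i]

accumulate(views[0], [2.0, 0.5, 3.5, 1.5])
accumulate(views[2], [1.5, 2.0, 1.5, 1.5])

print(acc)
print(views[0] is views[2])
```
[3.5, 2.5, 5.0, 3.0]
True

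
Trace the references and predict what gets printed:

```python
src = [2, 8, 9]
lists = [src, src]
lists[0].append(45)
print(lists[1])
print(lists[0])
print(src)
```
[2, 8, 9, 45]
[2, 8, 9, 45]
[2, 8, 9, 45]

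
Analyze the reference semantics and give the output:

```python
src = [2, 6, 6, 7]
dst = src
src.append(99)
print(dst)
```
[2, 6, 6, 7, 99]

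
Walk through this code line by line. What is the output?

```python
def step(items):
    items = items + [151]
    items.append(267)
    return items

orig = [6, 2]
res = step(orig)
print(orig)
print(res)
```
[6, 2]
[6, 2, 151, 267]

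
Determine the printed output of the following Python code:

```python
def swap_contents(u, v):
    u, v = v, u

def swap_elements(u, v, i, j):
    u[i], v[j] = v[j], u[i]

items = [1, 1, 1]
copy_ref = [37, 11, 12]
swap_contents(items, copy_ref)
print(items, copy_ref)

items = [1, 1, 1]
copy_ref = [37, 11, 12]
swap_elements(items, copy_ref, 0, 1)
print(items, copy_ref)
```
[1, 1, 1] [37, 11, 12]
[11, 1, 1] [37, 1, 12]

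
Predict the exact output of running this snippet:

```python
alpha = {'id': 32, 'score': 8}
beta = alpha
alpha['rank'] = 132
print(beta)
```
{'id': 32, 'score': 8, 'rank': 132}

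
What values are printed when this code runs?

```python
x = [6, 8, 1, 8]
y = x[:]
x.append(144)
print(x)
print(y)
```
[6, 8, 1, 8, 144]
[6, 8, 1, 8]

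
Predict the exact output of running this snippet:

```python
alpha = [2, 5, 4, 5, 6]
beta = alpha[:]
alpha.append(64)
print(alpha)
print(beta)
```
[2, 5, 4, 5, 6, 64]
[2, 5, 4, 5, 6]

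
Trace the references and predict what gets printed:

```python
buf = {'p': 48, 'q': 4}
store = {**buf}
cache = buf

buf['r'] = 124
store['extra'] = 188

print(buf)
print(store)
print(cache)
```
{'p': 48, 'q': 4, 'r': 124}
{'p': 48, 'q': 4, 'extra': 188}
{'p': 48, 'q': 4, 'r': 124}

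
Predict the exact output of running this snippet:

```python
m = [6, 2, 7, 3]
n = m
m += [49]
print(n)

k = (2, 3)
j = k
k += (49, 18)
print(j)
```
[6, 2, 7, 3, 49]
(2, 3)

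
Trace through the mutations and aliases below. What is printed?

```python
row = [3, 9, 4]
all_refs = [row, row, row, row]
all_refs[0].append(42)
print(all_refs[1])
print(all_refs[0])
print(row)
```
[3, 9, 4, 42]
[3, 9, 4, 42]
[3, 9, 4, 42]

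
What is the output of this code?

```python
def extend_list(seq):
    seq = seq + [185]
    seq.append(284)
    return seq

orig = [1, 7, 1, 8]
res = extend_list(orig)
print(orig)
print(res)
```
[1, 7, 1, 8]
[1, 7, 1, 8, 185, 284]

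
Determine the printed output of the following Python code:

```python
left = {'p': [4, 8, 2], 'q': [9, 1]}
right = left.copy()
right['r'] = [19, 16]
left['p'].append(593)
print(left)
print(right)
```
{'p': [4, 8, 2, 593], 'q': [9, 1]}
{'p': [4, 8, 2, 593], 'q': [9, 1], 'r': [19, 16]}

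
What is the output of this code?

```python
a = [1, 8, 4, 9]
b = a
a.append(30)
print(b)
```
[1, 8, 4, 9, 30]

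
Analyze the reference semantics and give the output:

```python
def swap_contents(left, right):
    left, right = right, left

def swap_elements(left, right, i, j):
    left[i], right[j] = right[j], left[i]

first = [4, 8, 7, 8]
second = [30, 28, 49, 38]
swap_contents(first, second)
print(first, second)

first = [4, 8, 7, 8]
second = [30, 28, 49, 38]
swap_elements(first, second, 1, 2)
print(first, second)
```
[4, 8, 7, 8] [30, 28, 49, 38]
[4, 49, 7, 8] [30, 28, 8, 38]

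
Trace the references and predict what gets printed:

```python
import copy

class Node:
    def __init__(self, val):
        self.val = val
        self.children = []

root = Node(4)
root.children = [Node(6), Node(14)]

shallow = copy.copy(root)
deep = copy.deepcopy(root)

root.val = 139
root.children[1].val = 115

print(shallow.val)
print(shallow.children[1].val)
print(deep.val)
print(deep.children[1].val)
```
4
115
4
14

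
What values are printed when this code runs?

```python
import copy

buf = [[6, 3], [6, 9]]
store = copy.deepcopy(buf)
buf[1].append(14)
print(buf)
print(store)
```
[[6, 3], [6, 9, 14]]
[[6, 3], [6, 9]]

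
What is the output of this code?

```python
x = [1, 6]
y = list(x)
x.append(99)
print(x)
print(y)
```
[1, 6, 99]
[1, 6]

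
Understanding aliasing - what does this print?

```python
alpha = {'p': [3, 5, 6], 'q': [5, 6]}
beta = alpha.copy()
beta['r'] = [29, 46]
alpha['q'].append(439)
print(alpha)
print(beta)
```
{'p': [3, 5, 6], 'q': [5, 6, 439]}
{'p': [3, 5, 6], 'q': [5, 6, 439], 'r': [29, 46]}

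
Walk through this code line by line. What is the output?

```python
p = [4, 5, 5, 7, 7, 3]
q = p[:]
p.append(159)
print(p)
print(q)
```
[4, 5, 5, 7, 7, 3, 159]
[4, 5, 5, 7, 7, 3]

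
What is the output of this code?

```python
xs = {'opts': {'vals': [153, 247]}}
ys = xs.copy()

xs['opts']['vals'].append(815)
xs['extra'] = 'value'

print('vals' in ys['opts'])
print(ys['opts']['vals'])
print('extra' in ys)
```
True
[153, 247, 815]
False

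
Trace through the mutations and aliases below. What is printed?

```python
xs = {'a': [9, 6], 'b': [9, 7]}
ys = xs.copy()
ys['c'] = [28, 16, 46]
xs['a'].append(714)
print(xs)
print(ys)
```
{'a': [9, 6, 714], 'b': [9, 7]}
{'a': [9, 6, 714], 'b': [9, 7], 'c': [28, 16, 46]}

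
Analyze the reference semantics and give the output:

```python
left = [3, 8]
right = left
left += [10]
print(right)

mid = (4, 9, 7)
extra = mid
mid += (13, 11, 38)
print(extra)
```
[3, 8, 10]
(4, 9, 7)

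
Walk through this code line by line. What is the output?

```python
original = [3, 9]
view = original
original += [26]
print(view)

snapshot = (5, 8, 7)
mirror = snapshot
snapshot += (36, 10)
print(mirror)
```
[3, 9, 26]
(5, 8, 7)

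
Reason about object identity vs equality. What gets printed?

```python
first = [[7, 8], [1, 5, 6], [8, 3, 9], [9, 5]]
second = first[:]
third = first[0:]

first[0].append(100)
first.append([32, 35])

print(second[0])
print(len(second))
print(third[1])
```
[7, 8, 100]
4
[1, 5, 6]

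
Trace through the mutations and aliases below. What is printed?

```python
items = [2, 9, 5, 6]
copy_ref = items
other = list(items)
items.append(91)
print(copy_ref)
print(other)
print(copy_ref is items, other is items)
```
[2, 9, 5, 6, 91]
[2, 9, 5, 6]
True False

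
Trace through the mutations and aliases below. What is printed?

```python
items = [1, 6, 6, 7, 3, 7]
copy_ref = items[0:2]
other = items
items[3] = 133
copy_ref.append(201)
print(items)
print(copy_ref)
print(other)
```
[1, 6, 6, 133, 3, 7]
[1, 6, 201]
[1, 6, 6, 133, 3, 7]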